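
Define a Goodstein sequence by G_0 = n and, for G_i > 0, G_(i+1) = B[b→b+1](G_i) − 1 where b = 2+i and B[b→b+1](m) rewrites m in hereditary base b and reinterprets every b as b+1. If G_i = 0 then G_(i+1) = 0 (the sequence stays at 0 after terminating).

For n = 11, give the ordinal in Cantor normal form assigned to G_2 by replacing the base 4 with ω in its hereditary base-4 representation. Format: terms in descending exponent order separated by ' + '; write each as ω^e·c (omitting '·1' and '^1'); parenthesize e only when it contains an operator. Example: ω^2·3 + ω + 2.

ω^(ω + 1) + 3

(0) 11|_2 = 2^(2 + 1) + 2 + 1 ↦ 3^(3 + 1) + 3 + 1|_3 = 85 ⇒ 84
(1) 84|_3 = 3^(3 + 1) + 3 ↦ 4^(4 + 1) + 4|_4 = 1028 ⇒ 1027
(2) 1027|_4 = 4^(4 + 1) + 3 ↦ 5^(5 + 1) + 3|_5 = 15628 ⇒ 15627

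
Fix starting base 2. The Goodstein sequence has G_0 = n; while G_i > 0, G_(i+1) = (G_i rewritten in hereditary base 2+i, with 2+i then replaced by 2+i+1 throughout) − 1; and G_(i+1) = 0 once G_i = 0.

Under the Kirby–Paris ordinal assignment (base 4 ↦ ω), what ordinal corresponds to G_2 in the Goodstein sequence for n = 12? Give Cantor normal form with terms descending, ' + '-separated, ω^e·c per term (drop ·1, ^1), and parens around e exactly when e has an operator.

ω^(ω + 1) + ω^2·2 + ω·2 + 1

base 2: 12 = 2^(2 + 1) + 2^2; at 3: 3^(3 + 1) + 3^3 = 108; next = 107
base 3: 107 = 3^(3 + 1) + 2·3^2 + 2·3 + 2; at 4: 4^(4 + 1) + 2·4^2 + 2·4 + 2 = 1066; next = 1065
base 4: 1065 = 4^(4 + 1) + 2·4^2 + 2·4 + 1; at 5: 5^(5 + 1) + 2·5^2 + 2·5 + 1 = 15686; next = 15685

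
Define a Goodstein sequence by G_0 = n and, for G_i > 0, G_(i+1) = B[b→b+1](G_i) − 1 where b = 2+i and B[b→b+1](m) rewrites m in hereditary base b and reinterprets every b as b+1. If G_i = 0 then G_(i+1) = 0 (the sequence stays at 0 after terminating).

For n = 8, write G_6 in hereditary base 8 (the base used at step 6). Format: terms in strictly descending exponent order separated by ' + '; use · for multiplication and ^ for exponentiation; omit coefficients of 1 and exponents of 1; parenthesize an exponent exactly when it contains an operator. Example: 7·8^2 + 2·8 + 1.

base 2: 8 = 2^(2 + 1); at 3: 3^(3 + 1) = 81; next = 80
base 3: 80 = 2·3^3 + 2·3^2 + 2·3 + 2; at 4: 2·4^4 + 2·4^2 + 2·4 + 2 = 554; next = 553
base 4: 553 = 2·4^4 + 2·4^2 + 2·4 + 1; at 5: 2·5^5 + 2·5^2 + 2·5 + 1 = 6311; next = 6310
base 5: 6310 = 2·5^5 + 2·5^2 + 2·5; at 6: 2·6^6 + 2·6^2 + 2·6 = 93396; next = 93395
base 6: 93395 = 2·6^6 + 2·6^2 + 6 + 5; at 7: 2·7^7 + 2·7^2 + 7 + 5 = 1647196; next = 1647195
base 7: 1647195 = 2·7^7 + 2·7^2 + 7 + 4; at 8: 2·8^8 + 2·8^2 + 8 + 4 = 33554572; next = 33554571
base 8: 33554571 = 2·8^8 + 2·8^2 + 8 + 3; at 9: 2·9^9 + 2·9^2 + 9 + 3 = 774841152; next = 774841151

2·8^8 + 2·8^2 + 8 + 3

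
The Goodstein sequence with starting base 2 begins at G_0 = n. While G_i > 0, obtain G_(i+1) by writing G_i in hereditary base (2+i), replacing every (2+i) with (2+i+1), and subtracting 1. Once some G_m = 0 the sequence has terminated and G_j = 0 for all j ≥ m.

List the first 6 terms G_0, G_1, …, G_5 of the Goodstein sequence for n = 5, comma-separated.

5, 27, 255, 467, 775, 1197

5 —HB2→ 2^2 + 1 —bump→ 3^3 + 1 = 28 —(−1)→ 27
27 —HB3→ 3^3 —bump→ 4^4 = 256 —(−1)→ 255
255 —HB4→ 3·4^3 + 3·4^2 + 3·4 + 3 —bump→ 3·5^3 + 3·5^2 + 3·5 + 3 = 468 —(−1)→ 467
467 —HB5→ 3·5^3 + 3·5^2 + 3·5 + 2 —bump→ 3·6^3 + 3·6^2 + 3·6 + 2 = 776 —(−1)→ 775
775 —HB6→ 3·6^3 + 3·6^2 + 3·6 + 1 —bump→ 3·7^3 + 3·7^2 + 3·7 + 1 = 1198 —(−1)→ 1197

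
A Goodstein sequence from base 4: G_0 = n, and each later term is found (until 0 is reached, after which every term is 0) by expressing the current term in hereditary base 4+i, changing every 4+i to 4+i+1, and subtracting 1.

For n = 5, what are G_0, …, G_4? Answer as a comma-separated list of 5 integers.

5, 5, 5, 4, 3

G_0=5  [base 4] 4 + 1  →[4↦5]→  5 + 1 = 6  −1 ⇒ G_1=5
G_1=5  [base 5] 5  →[5↦6]→  6 = 6  −1 ⇒ G_2=5
G_2=5  [base 6] 5  →[6↦7]→  5 = 5  −1 ⇒ G_3=4
G_3=4  [base 7] 4  →[7↦8]→  4 = 4  −1 ⇒ G_4=3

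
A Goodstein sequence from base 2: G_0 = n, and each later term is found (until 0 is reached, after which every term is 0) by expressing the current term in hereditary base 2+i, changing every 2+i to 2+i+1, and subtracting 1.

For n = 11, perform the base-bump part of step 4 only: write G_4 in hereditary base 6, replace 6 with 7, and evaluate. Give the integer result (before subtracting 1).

i=0: 11 = 2^(2 + 1) + 2 + 1 (b=2); 2→3: 3^(3 + 1) + 3 + 1 = 85; 85−1 = 84
i=1: 84 = 3^(3 + 1) + 3 (b=3); 3→4: 4^(4 + 1) + 4 = 1028; 1028−1 = 1027
i=2: 1027 = 4^(4 + 1) + 3 (b=4); 4→5: 5^(5 + 1) + 3 = 15628; 15628−1 = 15627
i=3: 15627 = 5^(5 + 1) + 2 (b=5); 5→6: 6^(6 + 1) + 2 = 279938; 279938−1 = 279937
i=4: 279937 = 6^(6 + 1) + 1 (b=6); 6→7: 7^(7 + 1) + 1 = 5764802; 5764802−1 = 5764801

5764802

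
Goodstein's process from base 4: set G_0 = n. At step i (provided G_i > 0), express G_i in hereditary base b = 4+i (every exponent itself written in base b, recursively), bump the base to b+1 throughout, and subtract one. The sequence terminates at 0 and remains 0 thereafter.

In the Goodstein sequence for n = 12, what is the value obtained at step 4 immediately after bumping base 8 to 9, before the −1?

G_0 = 12. HB_4(12) = 3·4. Bump = 15. G_1 = 14.
G_1 = 14. HB_5(14) = 2·5 + 4. Bump = 16. G_2 = 15.
G_2 = 15. HB_6(15) = 2·6 + 3. Bump = 17. G_3 = 16.
G_3 = 16. HB_7(16) = 2·7 + 2. Bump = 18. G_4 = 17.

19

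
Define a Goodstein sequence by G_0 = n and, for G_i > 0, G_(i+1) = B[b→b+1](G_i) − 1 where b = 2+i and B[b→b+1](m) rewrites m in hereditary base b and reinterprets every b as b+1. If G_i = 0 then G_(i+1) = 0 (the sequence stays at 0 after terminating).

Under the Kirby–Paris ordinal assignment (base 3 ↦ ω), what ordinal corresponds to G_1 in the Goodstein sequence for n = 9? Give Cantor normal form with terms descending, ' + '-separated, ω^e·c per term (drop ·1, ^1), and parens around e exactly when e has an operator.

ω^(ω + 1)

G_0 = 9. HB_2(9) = 2^(2 + 1) + 1. Bump = 82. G_1 = 81.
G_1 = 81. HB_3(81) = 3^(3 + 1). Bump = 1024. G_2 = 1023.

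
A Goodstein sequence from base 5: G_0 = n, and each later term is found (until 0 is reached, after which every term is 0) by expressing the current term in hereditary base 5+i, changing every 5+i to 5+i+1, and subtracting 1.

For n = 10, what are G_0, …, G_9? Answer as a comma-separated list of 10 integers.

10, 11, 11, 11, 11, 11, 11, 11, 10, 9

[0] 10 ≡ 2·5 (base 5). Lift 6: 12. −1: 11.
[1] 11 ≡ 6 + 5 (base 6). Lift 7: 12. −1: 11.
[2] 11 ≡ 7 + 4 (base 7). Lift 8: 12. −1: 11.
[3] 11 ≡ 8 + 3 (base 8). Lift 9: 12. −1: 11.
[4] 11 ≡ 9 + 2 (base 9). Lift 10: 12. −1: 11.
[5] 11 ≡ 10 + 1 (base 10). Lift 11: 12. −1: 11.
[6] 11 ≡ 11 (base 11). Lift 12: 12. −1: 11.
[7] 11 ≡ 11 (base 12). Lift 13: 11. −1: 10.
[8] 10 ≡ 10 (base 13). Lift 14: 10. −1: 9.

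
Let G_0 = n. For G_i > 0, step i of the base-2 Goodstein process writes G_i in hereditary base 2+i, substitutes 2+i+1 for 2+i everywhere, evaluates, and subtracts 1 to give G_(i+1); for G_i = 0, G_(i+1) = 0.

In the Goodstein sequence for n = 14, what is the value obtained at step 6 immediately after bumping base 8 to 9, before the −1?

(0) 14|_2 = 2^(2 + 1) + 2^2 + 2 ↦ 3^(3 + 1) + 3^3 + 3|_3 = 111 ⇒ 110
(1) 110|_3 = 3^(3 + 1) + 3^3 + 2 ↦ 4^(4 + 1) + 4^4 + 2|_4 = 1282 ⇒ 1281
(2) 1281|_4 = 4^(4 + 1) + 4^4 + 1 ↦ 5^(5 + 1) + 5^5 + 1|_5 = 18751 ⇒ 18750
(3) 18750|_5 = 5^(5 + 1) + 5^5 ↦ 6^(6 + 1) + 6^6|_6 = 326592 ⇒ 326591
(4) 326591|_6 = 6^(6 + 1) + 5·6^5 + 5·6^4 + 5·6^3 + 5·6^2 + 5·6 + 5 ↦ 7^(7 + 1) + 5·7^5 + 5·7^4 + 5·7^3 + 5·7^2 + 5·7 + 5|_7 = 5862841 ⇒ 5862840
(5) 5862840|_7 = 7^(7 + 1) + 5·7^5 + 5·7^4 + 5·7^3 + 5·7^2 + 5·7 + 4 ↦ 8^(8 + 1) + 5·8^5 + 5·8^4 + 5·8^3 + 5·8^2 + 5·8 + 4|_8 = 134404972 ⇒ 134404971

3487116549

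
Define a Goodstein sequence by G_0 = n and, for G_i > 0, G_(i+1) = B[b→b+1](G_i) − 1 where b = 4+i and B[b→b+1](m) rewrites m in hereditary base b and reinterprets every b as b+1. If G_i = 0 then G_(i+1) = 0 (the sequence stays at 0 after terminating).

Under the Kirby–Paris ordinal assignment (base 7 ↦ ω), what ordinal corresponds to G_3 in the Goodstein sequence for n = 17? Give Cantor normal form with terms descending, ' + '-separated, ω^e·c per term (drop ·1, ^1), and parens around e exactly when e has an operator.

ω·5 + 4

step 0: 17 = 4^2 + 1; sub 5 for 4: 5^2 + 1; = 26; G_1 = 26−1 = 25
step 1: 25 = 5^2; sub 6 for 5: 6^2; = 36; G_2 = 36−1 = 35
step 2: 35 = 5·6 + 5; sub 7 for 6: 5·7 + 5; = 40; G_3 = 40−1 = 39
step 3: 39 = 5·7 + 4; sub 8 for 7: 5·8 + 4; = 44; G_4 = 44−1 = 43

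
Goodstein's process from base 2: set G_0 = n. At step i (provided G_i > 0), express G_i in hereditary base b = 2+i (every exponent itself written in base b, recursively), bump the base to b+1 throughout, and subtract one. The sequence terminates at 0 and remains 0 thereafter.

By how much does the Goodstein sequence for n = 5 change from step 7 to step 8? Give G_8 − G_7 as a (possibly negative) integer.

871

base 2: 5 = 2^2 + 1; at 3: 3^3 + 1 = 28; next = 27
base 3: 27 = 3^3; at 4: 4^4 = 256; next = 255
base 4: 255 = 3·4^3 + 3·4^2 + 3·4 + 3; at 5: 3·5^3 + 3·5^2 + 3·5 + 3 = 468; next = 467
base 5: 467 = 3·5^3 + 3·5^2 + 3·5 + 2; at 6: 3·6^3 + 3·6^2 + 3·6 + 2 = 776; next = 775
base 6: 775 = 3·6^3 + 3·6^2 + 3·6 + 1; at 7: 3·7^3 + 3·7^2 + 3·7 + 1 = 1198; next = 1197
base 7: 1197 = 3·7^3 + 3·7^2 + 3·7; at 8: 3·8^3 + 3·8^2 + 3·8 = 1752; next = 1751
base 8: 1751 = 3·8^3 + 3·8^2 + 2·8 + 7; at 9: 3·9^3 + 3·9^2 + 2·9 + 7 = 2455; next = 2454
base 9: 2454 = 3·9^3 + 3·9^2 + 2·9 + 6; at 10: 3·10^3 + 3·10^2 + 2·10 + 6 = 3326; next = 3325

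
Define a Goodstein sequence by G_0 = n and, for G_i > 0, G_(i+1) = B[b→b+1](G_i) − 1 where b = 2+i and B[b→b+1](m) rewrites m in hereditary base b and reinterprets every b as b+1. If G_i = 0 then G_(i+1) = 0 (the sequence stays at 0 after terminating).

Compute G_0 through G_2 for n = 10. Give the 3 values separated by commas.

G_0 = 10. HB_2(10) = 2^(2 + 1) + 2. Bump = 84. G_1 = 83.
G_1 = 83. HB_3(83) = 3^(3 + 1) + 2. Bump = 1026. G_2 = 1025.

10, 83, 1025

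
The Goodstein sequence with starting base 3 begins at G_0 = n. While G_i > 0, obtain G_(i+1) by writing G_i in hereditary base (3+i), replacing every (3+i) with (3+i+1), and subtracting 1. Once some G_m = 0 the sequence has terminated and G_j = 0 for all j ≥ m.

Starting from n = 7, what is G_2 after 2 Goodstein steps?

7 —HB3→ 2·3 + 1 —bump→ 2·4 + 1 = 9 —(−1)→ 8
8 —HB4→ 2·4 —bump→ 2·5 = 10 —(−1)→ 9
9 —HB5→ 5 + 4 —bump→ 6 + 4 = 10 —(−1)→ 9

9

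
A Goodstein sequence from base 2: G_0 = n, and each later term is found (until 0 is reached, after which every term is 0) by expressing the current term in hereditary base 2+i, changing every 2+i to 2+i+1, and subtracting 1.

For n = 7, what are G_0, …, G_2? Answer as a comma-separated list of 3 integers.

7, 30, 259

[0] 7 ≡ 2^2 + 2 + 1 (base 2). Lift 3: 31. −1: 30.
[1] 30 ≡ 3^3 + 3 (base 3). Lift 4: 260. −1: 259.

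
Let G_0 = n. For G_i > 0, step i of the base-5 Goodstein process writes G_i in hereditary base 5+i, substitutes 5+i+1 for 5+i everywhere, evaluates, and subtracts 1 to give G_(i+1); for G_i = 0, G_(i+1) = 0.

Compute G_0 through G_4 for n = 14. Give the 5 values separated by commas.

base 5: 14 = 2·5 + 4; at 6: 2·6 + 4 = 16; next = 15
base 6: 15 = 2·6 + 3; at 7: 2·7 + 3 = 17; next = 16
base 7: 16 = 2·7 + 2; at 8: 2·8 + 2 = 18; next = 17
base 8: 17 = 2·8 + 1; at 9: 2·9 + 1 = 19; next = 18

14, 15, 16, 17, 18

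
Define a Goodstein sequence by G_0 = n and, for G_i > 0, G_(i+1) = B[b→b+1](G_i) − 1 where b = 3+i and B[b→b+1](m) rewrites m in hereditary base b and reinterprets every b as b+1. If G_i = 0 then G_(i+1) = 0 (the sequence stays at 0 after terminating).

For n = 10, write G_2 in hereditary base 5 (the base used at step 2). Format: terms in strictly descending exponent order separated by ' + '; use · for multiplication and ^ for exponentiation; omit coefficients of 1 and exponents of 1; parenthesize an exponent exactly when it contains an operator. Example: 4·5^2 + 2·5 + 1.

4·5 + 4

step 0: 10 = 3^2 + 1; sub 4 for 3: 4^2 + 1; = 17; G_1 = 17−1 = 16
step 1: 16 = 4^2; sub 5 for 4: 5^2; = 25; G_2 = 25−1 = 24
step 2: 24 = 4·5 + 4; sub 6 for 5: 4·6 + 4; = 28; G_3 = 28−1 = 27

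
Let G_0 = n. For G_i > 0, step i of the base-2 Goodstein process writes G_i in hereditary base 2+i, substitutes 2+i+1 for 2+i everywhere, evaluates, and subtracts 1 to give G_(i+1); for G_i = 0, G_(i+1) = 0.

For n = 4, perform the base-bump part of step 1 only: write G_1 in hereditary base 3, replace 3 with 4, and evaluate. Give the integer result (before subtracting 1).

4 —HB2→ 2^2 —bump→ 3^3 = 27 —(−1)→ 26
26 —HB3→ 2·3^2 + 2·3 + 2 —bump→ 2·4^2 + 2·4 + 2 = 42 —(−1)→ 41

42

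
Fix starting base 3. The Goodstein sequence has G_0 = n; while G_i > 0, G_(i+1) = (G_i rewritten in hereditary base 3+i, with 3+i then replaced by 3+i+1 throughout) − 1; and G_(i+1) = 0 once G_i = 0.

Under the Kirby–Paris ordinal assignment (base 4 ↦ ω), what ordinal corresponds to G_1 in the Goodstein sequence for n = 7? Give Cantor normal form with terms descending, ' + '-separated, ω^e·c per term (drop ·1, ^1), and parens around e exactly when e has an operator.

i=0: 7 = 2·3 + 1 (b=3); 3→4: 2·4 + 1 = 9; 9−1 = 8
i=1: 8 = 2·4 (b=4); 4→5: 2·5 = 10; 10−1 = 9

ω·2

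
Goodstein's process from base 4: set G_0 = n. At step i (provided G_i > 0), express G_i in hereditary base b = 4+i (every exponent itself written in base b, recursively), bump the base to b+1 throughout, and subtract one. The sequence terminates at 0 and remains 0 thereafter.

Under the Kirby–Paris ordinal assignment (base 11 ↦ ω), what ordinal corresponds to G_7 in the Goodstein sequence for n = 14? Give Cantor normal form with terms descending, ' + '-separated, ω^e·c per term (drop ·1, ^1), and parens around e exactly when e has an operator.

G_0=14  [base 4] 3·4 + 2  →[4↦5]→  3·5 + 2 = 17  −1 ⇒ G_1=16
G_1=16  [base 5] 3·5 + 1  →[5↦6]→  3·6 + 1 = 19  −1 ⇒ G_2=18
G_2=18  [base 6] 3·6  →[6↦7]→  3·7 = 21  −1 ⇒ G_3=20
G_3=20  [base 7] 2·7 + 6  →[7↦8]→  2·8 + 6 = 22  −1 ⇒ G_4=21
G_4=21  [base 8] 2·8 + 5  →[8↦9]→  2·9 + 5 = 23  −1 ⇒ G_5=22
G_5=22  [base 9] 2·9 + 4  →[9↦10]→  2·10 + 4 = 24  −1 ⇒ G_6=23
G_6=23  [base 10] 2·10 + 3  →[10↦11]→  2·11 + 3 = 25  −1 ⇒ G_7=24

ω·2 + 2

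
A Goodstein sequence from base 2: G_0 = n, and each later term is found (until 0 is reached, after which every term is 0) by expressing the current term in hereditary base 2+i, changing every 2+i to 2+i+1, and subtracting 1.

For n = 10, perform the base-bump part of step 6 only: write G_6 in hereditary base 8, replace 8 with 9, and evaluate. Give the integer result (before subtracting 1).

1937434593

base 2: 10 = 2^(2 + 1) + 2; at 3: 3^(3 + 1) + 3 = 84; next = 83
base 3: 83 = 3^(3 + 1) + 2; at 4: 4^(4 + 1) + 2 = 1026; next = 1025
base 4: 1025 = 4^(4 + 1) + 1; at 5: 5^(5 + 1) + 1 = 15626; next = 15625
base 5: 15625 = 5^(5 + 1); at 6: 6^(6 + 1) = 279936; next = 279935
base 6: 279935 = 5·6^6 + 5·6^5 + 5·6^4 + 5·6^3 + 5·6^2 + 5·6 + 5; at 7: 5·7^7 + 5·7^5 + 5·7^4 + 5·7^3 + 5·7^2 + 5·7 + 5 = 4215755; next = 4215754
base 7: 4215754 = 5·7^7 + 5·7^5 + 5·7^4 + 5·7^3 + 5·7^2 + 5·7 + 4; at 8: 5·8^8 + 5·8^5 + 5·8^4 + 5·8^3 + 5·8^2 + 5·8 + 4 = 84073324; next = 84073323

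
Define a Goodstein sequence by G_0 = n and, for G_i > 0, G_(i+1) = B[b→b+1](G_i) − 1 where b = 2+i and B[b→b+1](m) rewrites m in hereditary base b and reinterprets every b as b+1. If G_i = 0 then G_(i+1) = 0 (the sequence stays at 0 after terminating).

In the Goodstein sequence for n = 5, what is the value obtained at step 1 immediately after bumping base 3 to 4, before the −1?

(0) 5|_2 = 2^2 + 1 ↦ 3^3 + 1|_3 = 28 ⇒ 27
(1) 27|_3 = 3^3 ↦ 4^4|_4 = 256 ⇒ 255

256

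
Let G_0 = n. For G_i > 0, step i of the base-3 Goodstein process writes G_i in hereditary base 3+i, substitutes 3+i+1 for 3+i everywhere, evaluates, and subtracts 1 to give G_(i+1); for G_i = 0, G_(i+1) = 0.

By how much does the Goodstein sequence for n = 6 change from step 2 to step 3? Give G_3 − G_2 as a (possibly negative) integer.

0

G_0=6  [base 3] 2·3  →[3↦4]→  2·4 = 8  −1 ⇒ G_1=7
G_1=7  [base 4] 4 + 3  →[4↦5]→  5 + 3 = 8  −1 ⇒ G_2=7
G_2=7  [base 5] 5 + 2  →[5↦6]→  6 + 2 = 8  −1 ⇒ G_3=7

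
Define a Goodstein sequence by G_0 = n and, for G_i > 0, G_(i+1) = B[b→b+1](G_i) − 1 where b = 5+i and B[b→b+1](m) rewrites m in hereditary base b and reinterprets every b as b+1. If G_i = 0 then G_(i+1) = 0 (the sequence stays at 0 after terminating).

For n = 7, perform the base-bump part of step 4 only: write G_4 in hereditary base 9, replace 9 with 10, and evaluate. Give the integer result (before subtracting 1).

(0) 7|_5 = 5 + 2 ↦ 6 + 2|_6 = 8 ⇒ 7
(1) 7|_6 = 6 + 1 ↦ 7 + 1|_7 = 8 ⇒ 7
(2) 7|_7 = 7 ↦ 8|_8 = 8 ⇒ 7
(3) 7|_8 = 7 ↦ 7|_9 = 7 ⇒ 6
(4) 6|_9 = 6 ↦ 6|_10 = 6 ⇒ 5

6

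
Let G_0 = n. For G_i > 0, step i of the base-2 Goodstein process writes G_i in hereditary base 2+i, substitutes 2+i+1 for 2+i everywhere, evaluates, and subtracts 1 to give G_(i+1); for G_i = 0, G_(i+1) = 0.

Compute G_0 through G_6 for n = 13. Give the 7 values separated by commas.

13, 108, 1279, 16092, 280711, 5765998, 134219479

13 —HB2→ 2^(2 + 1) + 2^2 + 1 —bump→ 3^(3 + 1) + 3^3 + 1 = 109 —(−1)→ 108
108 —HB3→ 3^(3 + 1) + 3^3 —bump→ 4^(4 + 1) + 4^4 = 1280 —(−1)→ 1279
1279 —HB4→ 4^(4 + 1) + 3·4^3 + 3·4^2 + 3·4 + 3 —bump→ 5^(5 + 1) + 3·5^3 + 3·5^2 + 3·5 + 3 = 16093 —(−1)→ 16092
16092 —HB5→ 5^(5 + 1) + 3·5^3 + 3·5^2 + 3·5 + 2 —bump→ 6^(6 + 1) + 3·6^3 + 3·6^2 + 3·6 + 2 = 280712 —(−1)→ 280711
280711 —HB6→ 6^(6 + 1) + 3·6^3 + 3·6^2 + 3·6 + 1 —bump→ 7^(7 + 1) + 3·7^3 + 3·7^2 + 3·7 + 1 = 5765999 —(−1)→ 5765998
5765998 —HB7→ 7^(7 + 1) + 3·7^3 + 3·7^2 + 3·7 —bump→ 8^(8 + 1) + 3·8^3 + 3·8^2 + 3·8 = 134219480 —(−1)→ 134219479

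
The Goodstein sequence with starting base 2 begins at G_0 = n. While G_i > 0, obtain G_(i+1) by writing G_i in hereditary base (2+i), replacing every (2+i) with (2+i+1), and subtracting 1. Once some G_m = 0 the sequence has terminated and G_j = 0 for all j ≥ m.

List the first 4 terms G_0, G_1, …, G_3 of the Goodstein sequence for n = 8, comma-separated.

G_0 = 8. HB_2(8) = 2^(2 + 1). Bump = 81. G_1 = 80.
G_1 = 80. HB_3(80) = 2·3^3 + 2·3^2 + 2·3 + 2. Bump = 554. G_2 = 553.
G_2 = 553. HB_4(553) = 2·4^4 + 2·4^2 + 2·4 + 1. Bump = 6311. G_3 = 6310.

8, 80, 553, 6310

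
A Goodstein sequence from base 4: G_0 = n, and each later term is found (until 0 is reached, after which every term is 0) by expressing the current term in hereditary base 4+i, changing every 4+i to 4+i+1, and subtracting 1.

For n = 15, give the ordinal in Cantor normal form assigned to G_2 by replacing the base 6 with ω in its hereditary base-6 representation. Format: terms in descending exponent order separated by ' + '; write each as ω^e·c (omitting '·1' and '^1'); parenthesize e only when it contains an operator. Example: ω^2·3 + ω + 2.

i=0: 15 = 3·4 + 3 (b=4); 4→5: 3·5 + 3 = 18; 18−1 = 17
i=1: 17 = 3·5 + 2 (b=5); 5→6: 3·6 + 2 = 20; 20−1 = 19
i=2: 19 = 3·6 + 1 (b=6); 6→7: 3·7 + 1 = 22; 22−1 = 21

ω·3 + 1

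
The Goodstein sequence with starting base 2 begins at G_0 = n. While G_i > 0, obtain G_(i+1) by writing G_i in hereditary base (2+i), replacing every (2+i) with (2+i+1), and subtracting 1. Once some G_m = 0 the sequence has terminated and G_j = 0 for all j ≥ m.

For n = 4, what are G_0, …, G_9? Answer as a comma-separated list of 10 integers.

i=0: 4 = 2^2 (b=2); 2→3: 3^3 = 27; 27−1 = 26
i=1: 26 = 2·3^2 + 2·3 + 2 (b=3); 3→4: 2·4^2 + 2·4 + 2 = 42; 42−1 = 41
i=2: 41 = 2·4^2 + 2·4 + 1 (b=4); 4→5: 2·5^2 + 2·5 + 1 = 61; 61−1 = 60
i=3: 60 = 2·5^2 + 2·5 (b=5); 5→6: 2·6^2 + 2·6 = 84; 84−1 = 83
i=4: 83 = 2·6^2 + 6 + 5 (b=6); 6→7: 2·7^2 + 7 + 5 = 110; 110−1 = 109
i=5: 109 = 2·7^2 + 7 + 4 (b=7); 7→8: 2·8^2 + 8 + 4 = 140; 140−1 = 139
i=6: 139 = 2·8^2 + 8 + 3 (b=8); 8→9: 2·9^2 + 9 + 3 = 174; 174−1 = 173
i=7: 173 = 2·9^2 + 9 + 2 (b=9); 9→10: 2·10^2 + 10 + 2 = 212; 212−1 = 211
i=8: 211 = 2·10^2 + 10 + 1 (b=10); 10→11: 2·11^2 + 11 + 1 = 254; 254−1 = 253

4, 26, 41, 60, 83, 109, 139, 173, 211, 253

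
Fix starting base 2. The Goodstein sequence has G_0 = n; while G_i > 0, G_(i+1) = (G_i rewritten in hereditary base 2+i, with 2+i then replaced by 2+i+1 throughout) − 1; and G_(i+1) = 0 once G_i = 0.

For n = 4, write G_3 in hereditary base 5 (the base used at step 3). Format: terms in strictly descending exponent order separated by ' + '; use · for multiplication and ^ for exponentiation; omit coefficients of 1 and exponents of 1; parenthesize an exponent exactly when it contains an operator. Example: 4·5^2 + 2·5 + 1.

2·5^2 + 2·5

base 2: 4 = 2^2; at 3: 3^3 = 27; next = 26
base 3: 26 = 2·3^2 + 2·3 + 2; at 4: 2·4^2 + 2·4 + 2 = 42; next = 41
base 4: 41 = 2·4^2 + 2·4 + 1; at 5: 2·5^2 + 2·5 + 1 = 61; next = 60
base 5: 60 = 2·5^2 + 2·5; at 6: 2·6^2 + 2·6 = 84; next = 83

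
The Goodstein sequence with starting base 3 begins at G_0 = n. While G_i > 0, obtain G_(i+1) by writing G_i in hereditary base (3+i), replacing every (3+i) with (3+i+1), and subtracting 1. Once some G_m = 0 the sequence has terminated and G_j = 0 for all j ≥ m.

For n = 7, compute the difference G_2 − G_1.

i=0: 7 = 2·3 + 1 (b=3); 3→4: 2·4 + 1 = 9; 9−1 = 8
i=1: 8 = 2·4 (b=4); 4→5: 2·5 = 10; 10−1 = 9

1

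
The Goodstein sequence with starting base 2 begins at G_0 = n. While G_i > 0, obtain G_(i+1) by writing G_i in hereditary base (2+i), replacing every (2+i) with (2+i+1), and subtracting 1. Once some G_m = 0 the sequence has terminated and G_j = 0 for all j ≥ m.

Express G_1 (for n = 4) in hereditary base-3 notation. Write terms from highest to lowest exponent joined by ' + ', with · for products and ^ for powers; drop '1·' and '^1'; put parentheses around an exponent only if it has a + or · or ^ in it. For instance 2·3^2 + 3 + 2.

G_0=4  [base 2] 2^2  →[2↦3]→  3^3 = 27  −1 ⇒ G_1=26
G_1=26  [base 3] 2·3^2 + 2·3 + 2  →[3↦4]→  2·4^2 + 2·4 + 2 = 42  −1 ⇒ G_2=41

2·3^2 + 2·3 + 2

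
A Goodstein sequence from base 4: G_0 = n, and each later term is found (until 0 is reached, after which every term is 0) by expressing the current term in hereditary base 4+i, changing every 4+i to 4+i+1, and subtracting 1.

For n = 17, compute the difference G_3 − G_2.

4

step 0: 17 = 4^2 + 1; sub 5 for 4: 5^2 + 1; = 26; G_1 = 26−1 = 25
step 1: 25 = 5^2; sub 6 for 5: 6^2; = 36; G_2 = 36−1 = 35
step 2: 35 = 5·6 + 5; sub 7 for 6: 5·7 + 5; = 40; G_3 = 40−1 = 39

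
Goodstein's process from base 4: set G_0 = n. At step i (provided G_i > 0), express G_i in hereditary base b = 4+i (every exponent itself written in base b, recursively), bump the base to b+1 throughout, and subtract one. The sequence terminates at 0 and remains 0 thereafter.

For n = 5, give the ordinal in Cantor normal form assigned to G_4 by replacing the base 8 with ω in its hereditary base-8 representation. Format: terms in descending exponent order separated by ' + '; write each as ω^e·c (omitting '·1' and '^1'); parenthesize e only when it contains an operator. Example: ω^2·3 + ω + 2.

3

G_0=5  [base 4] 4 + 1  →[4↦5]→  5 + 1 = 6  −1 ⇒ G_1=5
G_1=5  [base 5] 5  →[5↦6]→  6 = 6  −1 ⇒ G_2=5
G_2=5  [base 6] 5  →[6↦7]→  5 = 5  −1 ⇒ G_3=4
G_3=4  [base 7] 4  →[7↦8]→  4 = 4  −1 ⇒ G_4=3
G_4=3  [base 8] 3  →[8↦9]→  3 = 3  −1 ⇒ G_5=2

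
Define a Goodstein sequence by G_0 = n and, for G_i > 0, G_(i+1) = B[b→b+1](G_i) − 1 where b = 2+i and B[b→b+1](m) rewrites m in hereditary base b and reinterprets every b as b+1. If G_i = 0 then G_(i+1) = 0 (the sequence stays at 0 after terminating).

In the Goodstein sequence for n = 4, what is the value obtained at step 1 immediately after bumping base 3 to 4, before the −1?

i=0: 4 = 2^2 (b=2); 2→3: 3^3 = 27; 27−1 = 26
i=1: 26 = 2·3^2 + 2·3 + 2 (b=3); 3→4: 2·4^2 + 2·4 + 2 = 42; 42−1 = 41

42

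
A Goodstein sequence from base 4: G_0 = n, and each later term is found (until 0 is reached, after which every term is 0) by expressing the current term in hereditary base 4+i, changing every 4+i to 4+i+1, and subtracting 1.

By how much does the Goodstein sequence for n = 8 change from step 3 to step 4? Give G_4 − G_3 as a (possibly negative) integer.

G_0=8  [base 4] 2·4  →[4↦5]→  2·5 = 10  −1 ⇒ G_1=9
G_1=9  [base 5] 5 + 4  →[5↦6]→  6 + 4 = 10  −1 ⇒ G_2=9
G_2=9  [base 6] 6 + 3  →[6↦7]→  7 + 3 = 10  −1 ⇒ G_3=9
G_3=9  [base 7] 7 + 2  →[7↦8]→  8 + 2 = 10  −1 ⇒ G_4=9

0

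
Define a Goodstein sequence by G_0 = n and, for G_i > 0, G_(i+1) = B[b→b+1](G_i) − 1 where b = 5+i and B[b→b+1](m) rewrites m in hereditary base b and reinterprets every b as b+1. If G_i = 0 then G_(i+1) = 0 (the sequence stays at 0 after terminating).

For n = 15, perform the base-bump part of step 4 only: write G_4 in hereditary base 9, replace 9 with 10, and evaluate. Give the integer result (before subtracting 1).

(0) 15|_5 = 3·5 ↦ 3·6|_6 = 18 ⇒ 17
(1) 17|_6 = 2·6 + 5 ↦ 2·7 + 5|_7 = 19 ⇒ 18
(2) 18|_7 = 2·7 + 4 ↦ 2·8 + 4|_8 = 20 ⇒ 19
(3) 19|_8 = 2·8 + 3 ↦ 2·9 + 3|_9 = 21 ⇒ 20

22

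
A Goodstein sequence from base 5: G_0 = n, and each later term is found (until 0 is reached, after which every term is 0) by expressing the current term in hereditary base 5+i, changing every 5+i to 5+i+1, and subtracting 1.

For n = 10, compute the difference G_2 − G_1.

0

10 —HB5→ 2·5 —bump→ 2·6 = 12 —(−1)→ 11
11 —HB6→ 6 + 5 —bump→ 7 + 5 = 12 —(−1)→ 11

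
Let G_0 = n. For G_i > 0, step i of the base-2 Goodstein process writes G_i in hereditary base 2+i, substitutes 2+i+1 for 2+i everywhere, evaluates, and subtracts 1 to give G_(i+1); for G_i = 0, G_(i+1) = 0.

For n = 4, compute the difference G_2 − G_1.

15

step 0: 4 = 2^2; sub 3 for 2: 3^3; = 27; G_1 = 27−1 = 26
step 1: 26 = 2·3^2 + 2·3 + 2; sub 4 for 3: 2·4^2 + 2·4 + 2; = 42; G_2 = 42−1 = 41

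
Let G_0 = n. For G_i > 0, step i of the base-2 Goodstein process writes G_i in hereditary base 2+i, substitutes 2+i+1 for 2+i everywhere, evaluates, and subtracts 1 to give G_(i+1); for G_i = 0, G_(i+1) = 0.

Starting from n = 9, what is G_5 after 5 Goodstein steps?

(0) 9|_2 = 2^(2 + 1) + 1 ↦ 3^(3 + 1) + 1|_3 = 82 ⇒ 81
(1) 81|_3 = 3^(3 + 1) ↦ 4^(4 + 1)|_4 = 1024 ⇒ 1023
(2) 1023|_4 = 3·4^4 + 3·4^3 + 3·4^2 + 3·4 + 3 ↦ 3·5^5 + 3·5^3 + 3·5^2 + 3·5 + 3|_5 = 9843 ⇒ 9842
(3) 9842|_5 = 3·5^5 + 3·5^3 + 3·5^2 + 3·5 + 2 ↦ 3·6^6 + 3·6^3 + 3·6^2 + 3·6 + 2|_6 = 140744 ⇒ 140743
(4) 140743|_6 = 3·6^6 + 3·6^3 + 3·6^2 + 3·6 + 1 ↦ 3·7^7 + 3·7^3 + 3·7^2 + 3·7 + 1|_7 = 2471827 ⇒ 2471826
(5) 2471826|_7 = 3·7^7 + 3·7^3 + 3·7^2 + 3·7 ↦ 3·8^8 + 3·8^3 + 3·8^2 + 3·8|_8 = 50333400 ⇒ 50333399

2471826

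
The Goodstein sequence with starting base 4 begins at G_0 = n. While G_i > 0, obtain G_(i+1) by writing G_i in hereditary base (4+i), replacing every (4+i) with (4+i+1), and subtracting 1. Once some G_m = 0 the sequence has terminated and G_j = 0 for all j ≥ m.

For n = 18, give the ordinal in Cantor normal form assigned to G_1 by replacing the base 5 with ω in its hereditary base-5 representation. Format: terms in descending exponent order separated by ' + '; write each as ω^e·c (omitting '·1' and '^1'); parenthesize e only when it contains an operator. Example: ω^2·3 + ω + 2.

ω^2 + 1

i=0: 18 = 4^2 + 2 (b=4); 4→5: 5^2 + 2 = 27; 27−1 = 26
i=1: 26 = 5^2 + 1 (b=5); 5→6: 6^2 + 1 = 37; 37−1 = 36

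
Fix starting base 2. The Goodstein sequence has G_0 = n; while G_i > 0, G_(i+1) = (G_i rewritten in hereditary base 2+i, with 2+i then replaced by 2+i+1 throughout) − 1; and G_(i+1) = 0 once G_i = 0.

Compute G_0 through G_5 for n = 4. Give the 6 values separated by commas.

G_0 = 4. HB_2(4) = 2^2. Bump = 27. G_1 = 26.
G_1 = 26. HB_3(26) = 2·3^2 + 2·3 + 2. Bump = 42. G_2 = 41.
G_2 = 41. HB_4(41) = 2·4^2 + 2·4 + 1. Bump = 61. G_3 = 60.
G_3 = 60. HB_5(60) = 2·5^2 + 2·5. Bump = 84. G_4 = 83.
G_4 = 83. HB_6(83) = 2·6^2 + 6 + 5. Bump = 110. G_5 = 109.

4, 26, 41, 60, 83, 109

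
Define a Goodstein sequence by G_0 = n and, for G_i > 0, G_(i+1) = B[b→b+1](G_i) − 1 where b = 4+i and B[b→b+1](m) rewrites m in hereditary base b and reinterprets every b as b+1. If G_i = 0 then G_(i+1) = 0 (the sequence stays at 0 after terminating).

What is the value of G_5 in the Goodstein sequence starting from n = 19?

69

19 —HB4→ 4^2 + 3 —bump→ 5^2 + 3 = 28 —(−1)→ 27
27 —HB5→ 5^2 + 2 —bump→ 6^2 + 2 = 38 —(−1)→ 37
37 —HB6→ 6^2 + 1 —bump→ 7^2 + 1 = 50 —(−1)→ 49
49 —HB7→ 7^2 —bump→ 8^2 = 64 —(−1)→ 63
63 —HB8→ 7·8 + 7 —bump→ 7·9 + 7 = 70 —(−1)→ 69
69 —HB9→ 7·9 + 6 —bump→ 7·10 + 6 = 76 —(−1)→ 75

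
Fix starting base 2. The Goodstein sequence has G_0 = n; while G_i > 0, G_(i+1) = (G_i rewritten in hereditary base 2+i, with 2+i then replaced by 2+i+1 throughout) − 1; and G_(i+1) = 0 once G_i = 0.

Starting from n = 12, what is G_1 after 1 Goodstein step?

G_0 = 12. HB_2(12) = 2^(2 + 1) + 2^2. Bump = 108. G_1 = 107.
G_1 = 107. HB_3(107) = 3^(3 + 1) + 2·3^2 + 2·3 + 2. Bump = 1066. G_2 = 1065.

107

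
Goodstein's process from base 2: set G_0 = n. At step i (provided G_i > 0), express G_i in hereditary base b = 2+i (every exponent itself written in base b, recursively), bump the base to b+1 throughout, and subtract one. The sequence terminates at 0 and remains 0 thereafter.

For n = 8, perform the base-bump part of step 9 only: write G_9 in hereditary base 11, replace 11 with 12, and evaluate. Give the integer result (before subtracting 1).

17832200896812

base 2: 8 = 2^(2 + 1); at 3: 3^(3 + 1) = 81; next = 80
base 3: 80 = 2·3^3 + 2·3^2 + 2·3 + 2; at 4: 2·4^4 + 2·4^2 + 2·4 + 2 = 554; next = 553
base 4: 553 = 2·4^4 + 2·4^2 + 2·4 + 1; at 5: 2·5^5 + 2·5^2 + 2·5 + 1 = 6311; next = 6310
base 5: 6310 = 2·5^5 + 2·5^2 + 2·5; at 6: 2·6^6 + 2·6^2 + 2·6 = 93396; next = 93395
base 6: 93395 = 2·6^6 + 2·6^2 + 6 + 5; at 7: 2·7^7 + 2·7^2 + 7 + 5 = 1647196; next = 1647195
base 7: 1647195 = 2·7^7 + 2·7^2 + 7 + 4; at 8: 2·8^8 + 2·8^2 + 8 + 4 = 33554572; next = 33554571
base 8: 33554571 = 2·8^8 + 2·8^2 + 8 + 3; at 9: 2·9^9 + 2·9^2 + 9 + 3 = 774841152; next = 774841151
base 9: 774841151 = 2·9^9 + 2·9^2 + 9 + 2; at 10: 2·10^10 + 2·10^2 + 10 + 2 = 20000000212; next = 20000000211
base 10: 20000000211 = 2·10^10 + 2·10^2 + 10 + 1; at 11: 2·11^11 + 2·11^2 + 11 + 1 = 570623341476; next = 570623341475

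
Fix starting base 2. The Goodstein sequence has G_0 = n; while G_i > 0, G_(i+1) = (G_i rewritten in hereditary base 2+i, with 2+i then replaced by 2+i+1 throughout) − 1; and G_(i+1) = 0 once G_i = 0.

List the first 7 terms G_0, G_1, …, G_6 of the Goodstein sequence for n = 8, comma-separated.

8, 80, 553, 6310, 93395, 1647195, 33554571

base 2: 8 = 2^(2 + 1); at 3: 3^(3 + 1) = 81; next = 80
base 3: 80 = 2·3^3 + 2·3^2 + 2·3 + 2; at 4: 2·4^4 + 2·4^2 + 2·4 + 2 = 554; next = 553
base 4: 553 = 2·4^4 + 2·4^2 + 2·4 + 1; at 5: 2·5^5 + 2·5^2 + 2·5 + 1 = 6311; next = 6310
base 5: 6310 = 2·5^5 + 2·5^2 + 2·5; at 6: 2·6^6 + 2·6^2 + 2·6 = 93396; next = 93395
base 6: 93395 = 2·6^6 + 2·6^2 + 6 + 5; at 7: 2·7^7 + 2·7^2 + 7 + 5 = 1647196; next = 1647195
base 7: 1647195 = 2·7^7 + 2·7^2 + 7 + 4; at 8: 2·8^8 + 2·8^2 + 8 + 4 = 33554572; next = 33554571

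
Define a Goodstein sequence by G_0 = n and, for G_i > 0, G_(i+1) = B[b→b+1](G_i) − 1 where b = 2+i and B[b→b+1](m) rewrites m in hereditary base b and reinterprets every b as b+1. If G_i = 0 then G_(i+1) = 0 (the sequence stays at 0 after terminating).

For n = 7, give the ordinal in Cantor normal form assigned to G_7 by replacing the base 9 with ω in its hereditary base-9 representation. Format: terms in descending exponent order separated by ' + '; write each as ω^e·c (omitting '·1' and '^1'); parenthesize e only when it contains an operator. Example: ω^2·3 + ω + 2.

ω^7·7 + ω^6·7 + ω^5·7 + ω^4·7 + ω^3·7 + ω^2·7 + ω·7 + 6

step 0: 7 = 2^2 + 2 + 1; sub 3 for 2: 3^3 + 3 + 1; = 31; G_1 = 31−1 = 30
step 1: 30 = 3^3 + 3; sub 4 for 3: 4^4 + 4; = 260; G_2 = 260−1 = 259
step 2: 259 = 4^4 + 3; sub 5 for 4: 5^5 + 3; = 3128; G_3 = 3128−1 = 3127
step 3: 3127 = 5^5 + 2; sub 6 for 5: 6^6 + 2; = 46658; G_4 = 46658−1 = 46657
step 4: 46657 = 6^6 + 1; sub 7 for 6: 7^7 + 1; = 823544; G_5 = 823544−1 = 823543
step 5: 823543 = 7^7; sub 8 for 7: 8^8; = 16777216; G_6 = 16777216−1 = 16777215
step 6: 16777215 = 7·8^7 + 7·8^6 + 7·8^5 + 7·8^4 + 7·8^3 + 7·8^2 + 7·8 + 7; sub 9 for 8: 7·9^7 + 7·9^6 + 7·9^5 + 7·9^4 + 7·9^3 + 7·9^2 + 7·9 + 7; = 37665880; G_7 = 37665880−1 = 37665879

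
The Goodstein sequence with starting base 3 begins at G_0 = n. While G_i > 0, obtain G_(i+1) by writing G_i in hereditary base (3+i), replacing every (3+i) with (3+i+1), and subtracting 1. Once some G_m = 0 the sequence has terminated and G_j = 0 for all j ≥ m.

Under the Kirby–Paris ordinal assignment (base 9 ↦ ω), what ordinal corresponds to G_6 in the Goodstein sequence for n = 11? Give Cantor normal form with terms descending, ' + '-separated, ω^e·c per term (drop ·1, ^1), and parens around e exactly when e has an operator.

step 0: 11 = 3^2 + 2; sub 4 for 3: 4^2 + 2; = 18; G_1 = 18−1 = 17
step 1: 17 = 4^2 + 1; sub 5 for 4: 5^2 + 1; = 26; G_2 = 26−1 = 25
step 2: 25 = 5^2; sub 6 for 5: 6^2; = 36; G_3 = 36−1 = 35
step 3: 35 = 5·6 + 5; sub 7 for 6: 5·7 + 5; = 40; G_4 = 40−1 = 39
step 4: 39 = 5·7 + 4; sub 8 for 7: 5·8 + 4; = 44; G_5 = 44−1 = 43
step 5: 43 = 5·8 + 3; sub 9 for 8: 5·9 + 3; = 48; G_6 = 48−1 = 47
step 6: 47 = 5·9 + 2; sub 10 for 9: 5·10 + 2; = 52; G_7 = 52−1 = 51

ω·5 + 2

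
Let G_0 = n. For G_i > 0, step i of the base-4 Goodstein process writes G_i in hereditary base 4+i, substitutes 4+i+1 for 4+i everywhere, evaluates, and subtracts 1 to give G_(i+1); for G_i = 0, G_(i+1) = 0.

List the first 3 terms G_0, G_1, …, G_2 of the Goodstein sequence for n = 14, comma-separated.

(0) 14|_4 = 3·4 + 2 ↦ 3·5 + 2|_5 = 17 ⇒ 16
(1) 16|_5 = 3·5 + 1 ↦ 3·6 + 1|_6 = 19 ⇒ 18

14, 16, 18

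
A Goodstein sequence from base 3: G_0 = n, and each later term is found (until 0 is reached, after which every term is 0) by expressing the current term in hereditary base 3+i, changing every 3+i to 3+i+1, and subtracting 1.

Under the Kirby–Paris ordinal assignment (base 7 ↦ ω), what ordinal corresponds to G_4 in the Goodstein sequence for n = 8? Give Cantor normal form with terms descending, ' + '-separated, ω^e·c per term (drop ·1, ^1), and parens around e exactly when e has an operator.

ω + 4

[0] 8 ≡ 2·3 + 2 (base 3). Lift 4: 10. −1: 9.
[1] 9 ≡ 2·4 + 1 (base 4). Lift 5: 11. −1: 10.
[2] 10 ≡ 2·5 (base 5). Lift 6: 12. −1: 11.
[3] 11 ≡ 6 + 5 (base 6). Lift 7: 12. −1: 11.
[4] 11 ≡ 7 + 4 (base 7). Lift 8: 12. −1: 11.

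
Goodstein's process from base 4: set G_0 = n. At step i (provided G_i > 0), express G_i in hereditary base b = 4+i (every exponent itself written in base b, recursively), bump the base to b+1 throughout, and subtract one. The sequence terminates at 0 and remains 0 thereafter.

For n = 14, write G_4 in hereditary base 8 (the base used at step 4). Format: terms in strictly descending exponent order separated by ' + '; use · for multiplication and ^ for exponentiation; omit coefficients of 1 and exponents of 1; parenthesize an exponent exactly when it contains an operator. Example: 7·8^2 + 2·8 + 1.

2·8 + 5

step 0: 14 = 3·4 + 2; sub 5 for 4: 3·5 + 2; = 17; G_1 = 17−1 = 16
step 1: 16 = 3·5 + 1; sub 6 for 5: 3·6 + 1; = 19; G_2 = 19−1 = 18
step 2: 18 = 3·6; sub 7 for 6: 3·7; = 21; G_3 = 21−1 = 20
step 3: 20 = 2·7 + 6; sub 8 for 7: 2·8 + 6; = 22; G_4 = 22−1 = 21
step 4: 21 = 2·8 + 5; sub 9 for 8: 2·9 + 5; = 23; G_5 = 23−1 = 22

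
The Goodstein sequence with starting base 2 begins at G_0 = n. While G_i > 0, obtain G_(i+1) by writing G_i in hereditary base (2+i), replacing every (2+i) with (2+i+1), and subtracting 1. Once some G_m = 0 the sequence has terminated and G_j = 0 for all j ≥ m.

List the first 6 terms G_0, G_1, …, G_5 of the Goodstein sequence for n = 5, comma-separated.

5, 27, 255, 467, 775, 1197

(0) 5|_2 = 2^2 + 1 ↦ 3^3 + 1|_3 = 28 ⇒ 27
(1) 27|_3 = 3^3 ↦ 4^4|_4 = 256 ⇒ 255
(2) 255|_4 = 3·4^3 + 3·4^2 + 3·4 + 3 ↦ 3·5^3 + 3·5^2 + 3·5 + 3|_5 = 468 ⇒ 467
(3) 467|_5 = 3·5^3 + 3·5^2 + 3·5 + 2 ↦ 3·6^3 + 3·6^2 + 3·6 + 2|_6 = 776 ⇒ 775
(4) 775|_6 = 3·6^3 + 3·6^2 + 3·6 + 1 ↦ 3·7^3 + 3·7^2 + 3·7 + 1|_7 = 1198 ⇒ 1197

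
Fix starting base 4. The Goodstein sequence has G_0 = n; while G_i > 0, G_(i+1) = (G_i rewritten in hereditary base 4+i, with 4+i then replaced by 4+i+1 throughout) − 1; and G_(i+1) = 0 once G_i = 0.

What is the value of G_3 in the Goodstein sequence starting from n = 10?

(0) 10|_4 = 2·4 + 2 ↦ 2·5 + 2|_5 = 12 ⇒ 11
(1) 11|_5 = 2·5 + 1 ↦ 2·6 + 1|_6 = 13 ⇒ 12
(2) 12|_6 = 2·6 ↦ 2·7|_7 = 14 ⇒ 13
(3) 13|_7 = 7 + 6 ↦ 8 + 6|_8 = 14 ⇒ 13

13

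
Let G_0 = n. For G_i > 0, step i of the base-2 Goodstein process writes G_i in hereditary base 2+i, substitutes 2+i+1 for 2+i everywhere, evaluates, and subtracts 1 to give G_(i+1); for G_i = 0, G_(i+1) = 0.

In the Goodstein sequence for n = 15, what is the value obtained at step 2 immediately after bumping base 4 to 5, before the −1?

18753

G_0=15  [base 2] 2^(2 + 1) + 2^2 + 2 + 1  →[2↦3]→  3^(3 + 1) + 3^3 + 3 + 1 = 112  −1 ⇒ G_1=111
G_1=111  [base 3] 3^(3 + 1) + 3^3 + 3  →[3↦4]→  4^(4 + 1) + 4^4 + 4 = 1284  −1 ⇒ G_2=1283
G_2=1283  [base 4] 4^(4 + 1) + 4^4 + 3  →[4↦5]→  5^(5 + 1) + 5^5 + 3 = 18753  −1 ⇒ G_3=18752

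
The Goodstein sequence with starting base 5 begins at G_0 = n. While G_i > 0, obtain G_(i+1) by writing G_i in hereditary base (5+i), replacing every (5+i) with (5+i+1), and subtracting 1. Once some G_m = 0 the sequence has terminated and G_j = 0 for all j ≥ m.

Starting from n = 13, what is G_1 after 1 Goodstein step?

i=0: 13 = 2·5 + 3 (b=5); 5→6: 2·6 + 3 = 15; 15−1 = 14
i=1: 14 = 2·6 + 2 (b=6); 6→7: 2·7 + 2 = 16; 16−1 = 15

14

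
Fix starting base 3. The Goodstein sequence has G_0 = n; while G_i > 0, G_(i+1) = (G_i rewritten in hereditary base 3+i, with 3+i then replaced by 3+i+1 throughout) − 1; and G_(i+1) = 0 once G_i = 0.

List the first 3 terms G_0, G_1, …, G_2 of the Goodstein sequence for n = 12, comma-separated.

[0] 12 ≡ 3^2 + 3 (base 3). Lift 4: 20. −1: 19.
[1] 19 ≡ 4^2 + 3 (base 4). Lift 5: 28. −1: 27.

12, 19, 27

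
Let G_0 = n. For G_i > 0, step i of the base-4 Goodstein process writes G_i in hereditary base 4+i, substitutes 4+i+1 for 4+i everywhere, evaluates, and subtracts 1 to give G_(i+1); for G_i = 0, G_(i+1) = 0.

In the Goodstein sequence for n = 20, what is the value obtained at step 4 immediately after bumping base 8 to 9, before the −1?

(0) 20|_4 = 4^2 + 4 ↦ 5^2 + 5|_5 = 30 ⇒ 29
(1) 29|_5 = 5^2 + 4 ↦ 6^2 + 4|_6 = 40 ⇒ 39
(2) 39|_6 = 6^2 + 3 ↦ 7^2 + 3|_7 = 52 ⇒ 51
(3) 51|_7 = 7^2 + 2 ↦ 8^2 + 2|_8 = 66 ⇒ 65
(4) 65|_8 = 8^2 + 1 ↦ 9^2 + 1|_9 = 82 ⇒ 81

82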